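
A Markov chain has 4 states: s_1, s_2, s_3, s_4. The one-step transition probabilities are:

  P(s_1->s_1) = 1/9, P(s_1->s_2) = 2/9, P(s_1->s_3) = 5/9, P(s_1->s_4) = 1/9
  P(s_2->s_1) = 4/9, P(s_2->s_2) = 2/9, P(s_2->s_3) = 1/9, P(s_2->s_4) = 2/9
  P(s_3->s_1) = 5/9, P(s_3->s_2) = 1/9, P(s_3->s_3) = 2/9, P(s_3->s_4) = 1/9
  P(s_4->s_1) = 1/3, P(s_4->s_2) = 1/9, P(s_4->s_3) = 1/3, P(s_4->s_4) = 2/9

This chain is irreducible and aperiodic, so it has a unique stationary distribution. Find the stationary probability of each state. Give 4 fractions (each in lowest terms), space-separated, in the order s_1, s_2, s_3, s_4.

Answer: 147/421 71/421 283/842 123/842

Derivation:
The stationary distribution satisfies pi = pi * P, i.e.:
  pi_s_1 = 1/9*pi_s_1 + 4/9*pi_s_2 + 5/9*pi_s_3 + 1/3*pi_s_4
  pi_s_2 = 2/9*pi_s_1 + 2/9*pi_s_2 + 1/9*pi_s_3 + 1/9*pi_s_4
  pi_s_3 = 5/9*pi_s_1 + 1/9*pi_s_2 + 2/9*pi_s_3 + 1/3*pi_s_4
  pi_s_4 = 1/9*pi_s_1 + 2/9*pi_s_2 + 1/9*pi_s_3 + 2/9*pi_s_4
with normalization: pi_s_1 + pi_s_2 + pi_s_3 + pi_s_4 = 1.

Using the first 3 balance equations plus normalization, the linear system A*pi = b is:
  [-8/9, 4/9, 5/9, 1/3] . pi = 0
  [2/9, -7/9, 1/9, 1/9] . pi = 0
  [5/9, 1/9, -7/9, 1/3] . pi = 0
  [1, 1, 1, 1] . pi = 1

Solving yields:
  pi_s_1 = 147/421
  pi_s_2 = 71/421
  pi_s_3 = 283/842
  pi_s_4 = 123/842

Verification (pi * P):
  147/421*1/9 + 71/421*4/9 + 283/842*5/9 + 123/842*1/3 = 147/421 = pi_s_1  (ok)
  147/421*2/9 + 71/421*2/9 + 283/842*1/9 + 123/842*1/9 = 71/421 = pi_s_2  (ok)
  147/421*5/9 + 71/421*1/9 + 283/842*2/9 + 123/842*1/3 = 283/842 = pi_s_3  (ok)
  147/421*1/9 + 71/421*2/9 + 283/842*1/9 + 123/842*2/9 = 123/842 = pi_s_4  (ok)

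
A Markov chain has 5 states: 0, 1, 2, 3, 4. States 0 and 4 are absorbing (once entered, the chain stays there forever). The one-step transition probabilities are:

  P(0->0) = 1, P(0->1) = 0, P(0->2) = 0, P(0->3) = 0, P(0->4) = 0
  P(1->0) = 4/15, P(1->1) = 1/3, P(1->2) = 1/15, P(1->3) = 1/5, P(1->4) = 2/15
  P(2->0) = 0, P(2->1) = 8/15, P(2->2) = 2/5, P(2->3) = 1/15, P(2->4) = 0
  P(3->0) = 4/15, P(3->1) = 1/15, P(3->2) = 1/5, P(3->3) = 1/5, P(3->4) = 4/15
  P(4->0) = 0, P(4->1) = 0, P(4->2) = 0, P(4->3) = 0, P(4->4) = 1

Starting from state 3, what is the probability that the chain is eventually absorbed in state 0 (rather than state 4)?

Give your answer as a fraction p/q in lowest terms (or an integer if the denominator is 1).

Answer: 230/427

Derivation:
Let a_i = P(absorbed in 0 | start in state i).
Boundary conditions: a_0 = 1, a_4 = 0.
For each transient state i, a_i = sum_j P(i->j) * a_j:
  a_1 = 4/15*a_0 + 1/3*a_1 + 1/15*a_2 + 1/5*a_3 + 2/15*a_4
  a_2 = 0*a_0 + 8/15*a_1 + 2/5*a_2 + 1/15*a_3 + 0*a_4
  a_3 = 4/15*a_0 + 1/15*a_1 + 1/5*a_2 + 1/5*a_3 + 4/15*a_4

Substituting a_0 = 1 and a_4 = 0, rearrange to (I - Q) a = r where r[i] = P(i -> 0):
  [2/3, -1/15, -1/5] . (a_1, a_2, a_3) = 4/15
  [-8/15, 3/5, -1/15] . (a_1, a_2, a_3) = 0
  [-1/15, -1/5, 4/5] . (a_1, a_2, a_3) = 4/15

Solving yields:
  a_1 = 38/61
  a_2 = 262/427
  a_3 = 230/427

Starting state is 3, so the absorption probability is a_3 = 230/427.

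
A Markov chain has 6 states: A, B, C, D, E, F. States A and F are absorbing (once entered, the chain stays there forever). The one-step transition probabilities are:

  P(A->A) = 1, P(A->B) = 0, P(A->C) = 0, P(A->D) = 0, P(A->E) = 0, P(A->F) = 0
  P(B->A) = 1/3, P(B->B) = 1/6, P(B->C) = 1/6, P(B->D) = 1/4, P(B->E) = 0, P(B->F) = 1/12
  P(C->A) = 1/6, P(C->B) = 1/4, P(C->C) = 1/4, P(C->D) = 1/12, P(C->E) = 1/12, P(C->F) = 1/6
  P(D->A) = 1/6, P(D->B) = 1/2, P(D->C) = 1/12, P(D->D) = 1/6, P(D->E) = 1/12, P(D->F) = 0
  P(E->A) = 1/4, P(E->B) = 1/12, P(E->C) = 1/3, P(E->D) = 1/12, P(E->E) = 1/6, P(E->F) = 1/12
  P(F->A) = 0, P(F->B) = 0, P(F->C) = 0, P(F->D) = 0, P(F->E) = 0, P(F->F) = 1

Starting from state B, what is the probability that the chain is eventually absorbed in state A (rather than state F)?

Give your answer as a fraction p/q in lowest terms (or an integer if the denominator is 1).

Let a_i = P(absorbed in A | start in state i).
Boundary conditions: a_A = 1, a_F = 0.
For each transient state i, a_i = sum_j P(i->j) * a_j:
  a_B = 1/3*a_A + 1/6*a_B + 1/6*a_C + 1/4*a_D + 0*a_E + 1/12*a_F
  a_C = 1/6*a_A + 1/4*a_B + 1/4*a_C + 1/12*a_D + 1/12*a_E + 1/6*a_F
  a_D = 1/6*a_A + 1/2*a_B + 1/12*a_C + 1/6*a_D + 1/12*a_E + 0*a_F
  a_E = 1/4*a_A + 1/12*a_B + 1/3*a_C + 1/12*a_D + 1/6*a_E + 1/12*a_F

Substituting a_A = 1 and a_F = 0, rearrange to (I - Q) a = r where r[i] = P(i -> A):
  [5/6, -1/6, -1/4, 0] . (a_B, a_C, a_D, a_E) = 1/3
  [-1/4, 3/4, -1/12, -1/12] . (a_B, a_C, a_D, a_E) = 1/6
  [-1/2, -1/12, 5/6, -1/12] . (a_B, a_C, a_D, a_E) = 1/6
  [-1/12, -1/3, -1/12, 5/6] . (a_B, a_C, a_D, a_E) = 1/4

Solving yields:
  a_B = 1135/1477
  a_C = 3819/5908
  a_D = 2355/2954
  a_E = 4225/5908

Starting state is B, so the absorption probability is a_B = 1135/1477.

Answer: 1135/1477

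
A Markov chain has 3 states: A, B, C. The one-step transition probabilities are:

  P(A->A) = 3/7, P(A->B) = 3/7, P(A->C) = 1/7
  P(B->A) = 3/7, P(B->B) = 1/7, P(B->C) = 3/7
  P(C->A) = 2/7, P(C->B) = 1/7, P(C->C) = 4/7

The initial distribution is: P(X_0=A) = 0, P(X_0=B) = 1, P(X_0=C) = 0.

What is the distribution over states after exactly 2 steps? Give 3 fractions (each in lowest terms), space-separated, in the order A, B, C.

Propagating the distribution step by step (d_{t+1} = d_t * P):
d_0 = (A=0, B=1, C=0)
  d_1[A] = 0*3/7 + 1*3/7 + 0*2/7 = 3/7
  d_1[B] = 0*3/7 + 1*1/7 + 0*1/7 = 1/7
  d_1[C] = 0*1/7 + 1*3/7 + 0*4/7 = 3/7
d_1 = (A=3/7, B=1/7, C=3/7)
  d_2[A] = 3/7*3/7 + 1/7*3/7 + 3/7*2/7 = 18/49
  d_2[B] = 3/7*3/7 + 1/7*1/7 + 3/7*1/7 = 13/49
  d_2[C] = 3/7*1/7 + 1/7*3/7 + 3/7*4/7 = 18/49
d_2 = (A=18/49, B=13/49, C=18/49)

Answer: 18/49 13/49 18/49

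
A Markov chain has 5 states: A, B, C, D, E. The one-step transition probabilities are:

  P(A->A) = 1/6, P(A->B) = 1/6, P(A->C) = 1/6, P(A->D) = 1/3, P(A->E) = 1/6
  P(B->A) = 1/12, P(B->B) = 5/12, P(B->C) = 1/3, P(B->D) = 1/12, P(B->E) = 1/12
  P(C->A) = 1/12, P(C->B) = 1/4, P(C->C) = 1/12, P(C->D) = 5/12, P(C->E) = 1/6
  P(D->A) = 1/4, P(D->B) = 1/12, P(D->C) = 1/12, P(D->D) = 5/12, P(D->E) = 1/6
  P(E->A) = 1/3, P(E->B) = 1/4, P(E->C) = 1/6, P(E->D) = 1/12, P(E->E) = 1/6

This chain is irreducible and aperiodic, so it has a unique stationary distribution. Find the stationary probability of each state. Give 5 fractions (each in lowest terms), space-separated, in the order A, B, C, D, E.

The stationary distribution satisfies pi = pi * P, i.e.:
  pi_A = 1/6*pi_A + 1/12*pi_B + 1/12*pi_C + 1/4*pi_D + 1/3*pi_E
  pi_B = 1/6*pi_A + 5/12*pi_B + 1/4*pi_C + 1/12*pi_D + 1/4*pi_E
  pi_C = 1/6*pi_A + 1/3*pi_B + 1/12*pi_C + 1/12*pi_D + 1/6*pi_E
  pi_D = 1/3*pi_A + 1/12*pi_B + 5/12*pi_C + 5/12*pi_D + 1/12*pi_E
  pi_E = 1/6*pi_A + 1/12*pi_B + 1/6*pi_C + 1/6*pi_D + 1/6*pi_E
with normalization: pi_A + pi_B + pi_C + pi_D + pi_E = 1.

Using the first 4 balance equations plus normalization, the linear system A*pi = b is:
  [-5/6, 1/12, 1/12, 1/4, 1/3] . pi = 0
  [1/6, -7/12, 1/4, 1/12, 1/4] . pi = 0
  [1/6, 1/3, -11/12, 1/12, 1/6] . pi = 0
  [1/3, 1/12, 5/12, -7/12, 1/12] . pi = 0
  [1, 1, 1, 1, 1] . pi = 1

Solving yields:
  pi_A = 1361/7497
  pi_B = 566/2499
  pi_C = 1255/7497
  pi_D = 2075/7497
  pi_E = 1108/7497

Verification (pi * P):
  1361/7497*1/6 + 566/2499*1/12 + 1255/7497*1/12 + 2075/7497*1/4 + 1108/7497*1/3 = 1361/7497 = pi_A  (ok)
  1361/7497*1/6 + 566/2499*5/12 + 1255/7497*1/4 + 2075/7497*1/12 + 1108/7497*1/4 = 566/2499 = pi_B  (ok)
  1361/7497*1/6 + 566/2499*1/3 + 1255/7497*1/12 + 2075/7497*1/12 + 1108/7497*1/6 = 1255/7497 = pi_C  (ok)
  1361/7497*1/3 + 566/2499*1/12 + 1255/7497*5/12 + 2075/7497*5/12 + 1108/7497*1/12 = 2075/7497 = pi_D  (ok)
  1361/7497*1/6 + 566/2499*1/12 + 1255/7497*1/6 + 2075/7497*1/6 + 1108/7497*1/6 = 1108/7497 = pi_E  (ok)

Answer: 1361/7497 566/2499 1255/7497 2075/7497 1108/7497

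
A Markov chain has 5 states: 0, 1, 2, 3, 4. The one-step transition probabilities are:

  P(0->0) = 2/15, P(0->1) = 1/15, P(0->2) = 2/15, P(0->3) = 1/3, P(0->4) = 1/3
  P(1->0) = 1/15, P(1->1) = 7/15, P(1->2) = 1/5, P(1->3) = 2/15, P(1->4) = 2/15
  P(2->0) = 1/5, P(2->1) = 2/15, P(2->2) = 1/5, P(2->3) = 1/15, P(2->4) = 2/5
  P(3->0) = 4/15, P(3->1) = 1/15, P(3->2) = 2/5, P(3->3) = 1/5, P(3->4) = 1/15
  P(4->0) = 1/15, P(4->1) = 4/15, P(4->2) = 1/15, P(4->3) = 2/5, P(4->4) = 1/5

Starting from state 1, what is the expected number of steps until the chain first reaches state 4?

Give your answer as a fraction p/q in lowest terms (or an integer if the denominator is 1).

Answer: 21405/4484

Derivation:
Let h_i = expected steps to first reach 4 from state i.
Boundary: h_4 = 0.
First-step equations for the other states:
  h_0 = 1 + 2/15*h_0 + 1/15*h_1 + 2/15*h_2 + 1/3*h_3 + 1/3*h_4
  h_1 = 1 + 1/15*h_0 + 7/15*h_1 + 1/5*h_2 + 2/15*h_3 + 2/15*h_4
  h_2 = 1 + 1/5*h_0 + 2/15*h_1 + 1/5*h_2 + 1/15*h_3 + 2/5*h_4
  h_3 = 1 + 4/15*h_0 + 1/15*h_1 + 2/5*h_2 + 1/5*h_3 + 1/15*h_4

Substituting h_4 = 0 and rearranging gives the linear system (I - Q) h = 1:
  [13/15, -1/15, -2/15, -1/3] . (h_0, h_1, h_2, h_3) = 1
  [-1/15, 8/15, -1/5, -2/15] . (h_0, h_1, h_2, h_3) = 1
  [-1/5, -2/15, 4/5, -1/15] . (h_0, h_1, h_2, h_3) = 1
  [-4/15, -1/15, -2/5, 4/5] . (h_0, h_1, h_2, h_3) = 1

Solving yields:
  h_0 = 34215/8968
  h_1 = 21405/4484
  h_2 = 30345/8968
  h_3 = 41355/8968

Starting state is 1, so the expected hitting time is h_1 = 21405/4484.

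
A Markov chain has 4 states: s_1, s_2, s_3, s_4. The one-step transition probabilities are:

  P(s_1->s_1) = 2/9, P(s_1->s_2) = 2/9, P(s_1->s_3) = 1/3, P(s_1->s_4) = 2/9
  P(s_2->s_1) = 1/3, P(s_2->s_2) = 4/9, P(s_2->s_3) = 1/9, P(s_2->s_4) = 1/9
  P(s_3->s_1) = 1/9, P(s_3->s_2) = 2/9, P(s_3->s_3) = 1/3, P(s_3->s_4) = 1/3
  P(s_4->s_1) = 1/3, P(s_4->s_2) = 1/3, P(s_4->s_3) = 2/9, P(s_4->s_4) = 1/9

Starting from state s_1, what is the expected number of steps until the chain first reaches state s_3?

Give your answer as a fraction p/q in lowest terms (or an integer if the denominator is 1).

Let h_i = expected steps to first reach s_3 from state i.
Boundary: h_s_3 = 0.
First-step equations for the other states:
  h_s_1 = 1 + 2/9*h_s_1 + 2/9*h_s_2 + 1/3*h_s_3 + 2/9*h_s_4
  h_s_2 = 1 + 1/3*h_s_1 + 4/9*h_s_2 + 1/9*h_s_3 + 1/9*h_s_4
  h_s_4 = 1 + 1/3*h_s_1 + 1/3*h_s_2 + 2/9*h_s_3 + 1/9*h_s_4

Substituting h_s_3 = 0 and rearranging gives the linear system (I - Q) h = 1:
  [7/9, -2/9, -2/9] . (h_s_1, h_s_2, h_s_4) = 1
  [-1/3, 5/9, -1/9] . (h_s_1, h_s_2, h_s_4) = 1
  [-1/3, -1/3, 8/9] . (h_s_1, h_s_2, h_s_4) = 1

Solving yields:
  h_s_1 = 639/157
  h_s_2 = 810/157
  h_s_4 = 720/157

Starting state is s_1, so the expected hitting time is h_s_1 = 639/157.

Answer: 639/157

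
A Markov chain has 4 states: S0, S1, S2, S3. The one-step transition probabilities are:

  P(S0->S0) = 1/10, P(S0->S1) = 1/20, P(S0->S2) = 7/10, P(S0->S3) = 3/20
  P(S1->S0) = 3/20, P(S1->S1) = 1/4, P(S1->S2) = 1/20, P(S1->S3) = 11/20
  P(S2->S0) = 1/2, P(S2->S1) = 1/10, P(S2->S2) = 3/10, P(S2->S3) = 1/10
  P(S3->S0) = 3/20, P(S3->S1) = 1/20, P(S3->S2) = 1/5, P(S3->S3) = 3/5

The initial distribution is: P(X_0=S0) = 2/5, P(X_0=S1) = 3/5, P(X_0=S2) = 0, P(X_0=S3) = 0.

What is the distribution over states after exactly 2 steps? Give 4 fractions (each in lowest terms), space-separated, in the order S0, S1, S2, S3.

Propagating the distribution step by step (d_{t+1} = d_t * P):
d_0 = (S0=2/5, S1=3/5, S2=0, S3=0)
  d_1[S0] = 2/5*1/10 + 3/5*3/20 + 0*1/2 + 0*3/20 = 13/100
  d_1[S1] = 2/5*1/20 + 3/5*1/4 + 0*1/10 + 0*1/20 = 17/100
  d_1[S2] = 2/5*7/10 + 3/5*1/20 + 0*3/10 + 0*1/5 = 31/100
  d_1[S3] = 2/5*3/20 + 3/5*11/20 + 0*1/10 + 0*3/5 = 39/100
d_1 = (S0=13/100, S1=17/100, S2=31/100, S3=39/100)
  d_2[S0] = 13/100*1/10 + 17/100*3/20 + 31/100*1/2 + 39/100*3/20 = 63/250
  d_2[S1] = 13/100*1/20 + 17/100*1/4 + 31/100*1/10 + 39/100*1/20 = 199/2000
  d_2[S2] = 13/100*7/10 + 17/100*1/20 + 31/100*3/10 + 39/100*1/5 = 541/2000
  d_2[S3] = 13/100*3/20 + 17/100*11/20 + 31/100*1/10 + 39/100*3/5 = 189/500
d_2 = (S0=63/250, S1=199/2000, S2=541/2000, S3=189/500)

Answer: 63/250 199/2000 541/2000 189/500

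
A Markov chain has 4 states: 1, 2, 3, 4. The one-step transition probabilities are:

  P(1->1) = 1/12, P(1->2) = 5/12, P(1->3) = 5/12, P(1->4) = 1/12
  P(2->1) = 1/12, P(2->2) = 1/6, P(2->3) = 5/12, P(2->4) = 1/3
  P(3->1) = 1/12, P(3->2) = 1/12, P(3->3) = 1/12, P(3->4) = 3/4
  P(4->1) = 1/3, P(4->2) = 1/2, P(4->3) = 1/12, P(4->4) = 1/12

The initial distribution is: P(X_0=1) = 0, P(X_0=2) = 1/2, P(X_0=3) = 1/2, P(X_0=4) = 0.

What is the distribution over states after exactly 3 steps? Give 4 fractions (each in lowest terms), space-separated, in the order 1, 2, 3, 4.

Answer: 59/384 1045/3456 235/864 235/864

Derivation:
Propagating the distribution step by step (d_{t+1} = d_t * P):
d_0 = (1=0, 2=1/2, 3=1/2, 4=0)
  d_1[1] = 0*1/12 + 1/2*1/12 + 1/2*1/12 + 0*1/3 = 1/12
  d_1[2] = 0*5/12 + 1/2*1/6 + 1/2*1/12 + 0*1/2 = 1/8
  d_1[3] = 0*5/12 + 1/2*5/12 + 1/2*1/12 + 0*1/12 = 1/4
  d_1[4] = 0*1/12 + 1/2*1/3 + 1/2*3/4 + 0*1/12 = 13/24
d_1 = (1=1/12, 2=1/8, 3=1/4, 4=13/24)
  d_2[1] = 1/12*1/12 + 1/8*1/12 + 1/4*1/12 + 13/24*1/3 = 7/32
  d_2[2] = 1/12*5/12 + 1/8*1/6 + 1/4*1/12 + 13/24*1/2 = 25/72
  d_2[3] = 1/12*5/12 + 1/8*5/12 + 1/4*1/12 + 13/24*1/12 = 11/72
  d_2[4] = 1/12*1/12 + 1/8*1/3 + 1/4*3/4 + 13/24*1/12 = 9/32
d_2 = (1=7/32, 2=25/72, 3=11/72, 4=9/32)
  d_3[1] = 7/32*1/12 + 25/72*1/12 + 11/72*1/12 + 9/32*1/3 = 59/384
  d_3[2] = 7/32*5/12 + 25/72*1/6 + 11/72*1/12 + 9/32*1/2 = 1045/3456
  d_3[3] = 7/32*5/12 + 25/72*5/12 + 11/72*1/12 + 9/32*1/12 = 235/864
  d_3[4] = 7/32*1/12 + 25/72*1/3 + 11/72*3/4 + 9/32*1/12 = 235/864
d_3 = (1=59/384, 2=1045/3456, 3=235/864, 4=235/864)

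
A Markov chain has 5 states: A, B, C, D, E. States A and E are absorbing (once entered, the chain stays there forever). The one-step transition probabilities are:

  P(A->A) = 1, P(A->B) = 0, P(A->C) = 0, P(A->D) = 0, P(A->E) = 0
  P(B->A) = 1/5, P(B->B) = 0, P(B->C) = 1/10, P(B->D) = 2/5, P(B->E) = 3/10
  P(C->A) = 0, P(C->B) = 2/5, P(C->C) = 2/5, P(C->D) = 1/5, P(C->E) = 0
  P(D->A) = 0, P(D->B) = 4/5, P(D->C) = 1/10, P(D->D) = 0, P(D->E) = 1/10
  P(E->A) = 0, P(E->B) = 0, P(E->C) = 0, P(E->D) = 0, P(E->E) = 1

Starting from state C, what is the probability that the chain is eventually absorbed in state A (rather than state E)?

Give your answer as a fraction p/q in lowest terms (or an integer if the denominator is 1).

Let a_i = P(absorbed in A | start in state i).
Boundary conditions: a_A = 1, a_E = 0.
For each transient state i, a_i = sum_j P(i->j) * a_j:
  a_B = 1/5*a_A + 0*a_B + 1/10*a_C + 2/5*a_D + 3/10*a_E
  a_C = 0*a_A + 2/5*a_B + 2/5*a_C + 1/5*a_D + 0*a_E
  a_D = 0*a_A + 4/5*a_B + 1/10*a_C + 0*a_D + 1/10*a_E

Substituting a_A = 1 and a_E = 0, rearrange to (I - Q) a = r where r[i] = P(i -> A):
  [1, -1/10, -2/5] . (a_B, a_C, a_D) = 1/5
  [-2/5, 3/5, -1/5] . (a_B, a_C, a_D) = 0
  [-4/5, -1/10, 1] . (a_B, a_C, a_D) = 0

Solving yields:
  a_B = 29/79
  a_C = 28/79
  a_D = 26/79

Starting state is C, so the absorption probability is a_C = 28/79.

Answer: 28/79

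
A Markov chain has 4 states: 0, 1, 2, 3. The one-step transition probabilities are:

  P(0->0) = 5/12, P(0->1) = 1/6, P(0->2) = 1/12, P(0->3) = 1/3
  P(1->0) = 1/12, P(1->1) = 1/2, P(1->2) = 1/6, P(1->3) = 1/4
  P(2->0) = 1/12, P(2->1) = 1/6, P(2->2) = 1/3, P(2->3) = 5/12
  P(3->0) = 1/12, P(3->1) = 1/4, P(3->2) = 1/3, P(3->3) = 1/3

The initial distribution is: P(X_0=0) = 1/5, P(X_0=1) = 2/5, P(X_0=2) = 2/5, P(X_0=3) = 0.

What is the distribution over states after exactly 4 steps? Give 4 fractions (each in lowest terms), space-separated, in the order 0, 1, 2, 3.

Propagating the distribution step by step (d_{t+1} = d_t * P):
d_0 = (0=1/5, 1=2/5, 2=2/5, 3=0)
  d_1[0] = 1/5*5/12 + 2/5*1/12 + 2/5*1/12 + 0*1/12 = 3/20
  d_1[1] = 1/5*1/6 + 2/5*1/2 + 2/5*1/6 + 0*1/4 = 3/10
  d_1[2] = 1/5*1/12 + 2/5*1/6 + 2/5*1/3 + 0*1/3 = 13/60
  d_1[3] = 1/5*1/3 + 2/5*1/4 + 2/5*5/12 + 0*1/3 = 1/3
d_1 = (0=3/20, 1=3/10, 2=13/60, 3=1/3)
  d_2[0] = 3/20*5/12 + 3/10*1/12 + 13/60*1/12 + 1/3*1/12 = 2/15
  d_2[1] = 3/20*1/6 + 3/10*1/2 + 13/60*1/6 + 1/3*1/4 = 53/180
  d_2[2] = 3/20*1/12 + 3/10*1/6 + 13/60*1/3 + 1/3*1/3 = 59/240
  d_2[3] = 3/20*1/3 + 3/10*1/4 + 13/60*5/12 + 1/3*1/3 = 47/144
d_2 = (0=2/15, 1=53/180, 2=59/240, 3=47/144)
  d_3[0] = 2/15*5/12 + 53/180*1/12 + 59/240*1/12 + 47/144*1/12 = 23/180
  d_3[1] = 2/15*1/6 + 53/180*1/2 + 59/240*1/6 + 47/144*1/4 = 841/2880
  d_3[2] = 2/15*1/12 + 53/180*1/6 + 59/240*1/3 + 47/144*1/3 = 271/1080
  d_3[3] = 2/15*1/3 + 53/180*1/4 + 59/240*5/12 + 47/144*1/3 = 569/1728
d_3 = (0=23/180, 1=841/2880, 2=271/1080, 3=569/1728)
  d_4[0] = 23/180*5/12 + 841/2880*1/12 + 271/1080*1/12 + 569/1728*1/12 = 17/135
  d_4[1] = 23/180*1/6 + 841/2880*1/2 + 271/1080*1/6 + 569/1728*1/4 = 30217/103680
  d_4[2] = 23/180*1/12 + 841/2880*1/6 + 271/1080*1/3 + 569/1728*1/3 = 4367/17280
  d_4[3] = 23/180*1/3 + 841/2880*1/4 + 271/1080*5/12 + 569/1728*1/3 = 6841/20736
d_4 = (0=17/135, 1=30217/103680, 2=4367/17280, 3=6841/20736)

Answer: 17/135 30217/103680 4367/17280 6841/20736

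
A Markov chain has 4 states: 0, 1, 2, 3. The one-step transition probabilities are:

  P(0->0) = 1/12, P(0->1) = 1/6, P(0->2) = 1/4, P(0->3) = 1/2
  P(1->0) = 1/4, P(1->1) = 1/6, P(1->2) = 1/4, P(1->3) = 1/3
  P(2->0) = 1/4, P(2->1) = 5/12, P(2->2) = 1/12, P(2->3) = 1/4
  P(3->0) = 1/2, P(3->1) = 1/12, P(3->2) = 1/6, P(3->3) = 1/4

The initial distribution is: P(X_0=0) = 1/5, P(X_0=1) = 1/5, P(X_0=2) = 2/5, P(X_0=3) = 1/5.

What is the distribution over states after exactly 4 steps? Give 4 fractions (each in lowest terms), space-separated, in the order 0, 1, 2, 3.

Propagating the distribution step by step (d_{t+1} = d_t * P):
d_0 = (0=1/5, 1=1/5, 2=2/5, 3=1/5)
  d_1[0] = 1/5*1/12 + 1/5*1/4 + 2/5*1/4 + 1/5*1/2 = 4/15
  d_1[1] = 1/5*1/6 + 1/5*1/6 + 2/5*5/12 + 1/5*1/12 = 1/4
  d_1[2] = 1/5*1/4 + 1/5*1/4 + 2/5*1/12 + 1/5*1/6 = 1/6
  d_1[3] = 1/5*1/2 + 1/5*1/3 + 2/5*1/4 + 1/5*1/4 = 19/60
d_1 = (0=4/15, 1=1/4, 2=1/6, 3=19/60)
  d_2[0] = 4/15*1/12 + 1/4*1/4 + 1/6*1/4 + 19/60*1/2 = 41/144
  d_2[1] = 4/15*1/6 + 1/4*1/6 + 1/6*5/12 + 19/60*1/12 = 131/720
  d_2[2] = 4/15*1/4 + 1/4*1/4 + 1/6*1/12 + 19/60*1/6 = 47/240
  d_2[3] = 4/15*1/2 + 1/4*1/3 + 1/6*1/4 + 19/60*1/4 = 27/80
d_2 = (0=41/144, 1=131/720, 2=47/240, 3=27/80)
  d_3[0] = 41/144*1/12 + 131/720*1/4 + 47/240*1/4 + 27/80*1/2 = 2479/8640
  d_3[1] = 41/144*1/6 + 131/720*1/6 + 47/240*5/12 + 27/80*1/12 = 3/16
  d_3[2] = 41/144*1/4 + 131/720*1/4 + 47/240*1/12 + 27/80*1/6 = 109/576
  d_3[3] = 41/144*1/2 + 131/720*1/3 + 47/240*1/4 + 27/80*1/4 = 1453/4320
d_3 = (0=2479/8640, 1=3/16, 2=109/576, 3=1453/4320)
  d_4[0] = 2479/8640*1/12 + 3/16*1/4 + 109/576*1/4 + 1453/4320*1/2 = 371/1296
  d_4[1] = 2479/8640*1/6 + 3/16*1/6 + 109/576*5/12 + 1453/4320*1/12 = 19279/103680
  d_4[2] = 2479/8640*1/4 + 3/16*1/4 + 109/576*1/12 + 1453/4320*1/6 = 617/3240
  d_4[3] = 2479/8640*1/2 + 3/16*1/3 + 109/576*1/4 + 1453/4320*1/4 = 11659/34560
d_4 = (0=371/1296, 1=19279/103680, 2=617/3240, 3=11659/34560)

Answer: 371/1296 19279/103680 617/3240 11659/34560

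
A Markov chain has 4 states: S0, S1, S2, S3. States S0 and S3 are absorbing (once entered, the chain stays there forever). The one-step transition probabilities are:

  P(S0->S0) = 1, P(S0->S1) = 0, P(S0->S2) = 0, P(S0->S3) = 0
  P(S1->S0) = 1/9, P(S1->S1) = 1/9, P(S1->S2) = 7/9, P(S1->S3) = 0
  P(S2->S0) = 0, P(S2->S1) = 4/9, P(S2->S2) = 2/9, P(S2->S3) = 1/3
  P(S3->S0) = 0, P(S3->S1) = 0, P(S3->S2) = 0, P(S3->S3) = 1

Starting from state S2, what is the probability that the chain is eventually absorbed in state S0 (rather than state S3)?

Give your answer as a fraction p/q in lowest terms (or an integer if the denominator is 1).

Let a_i = P(absorbed in S0 | start in state i).
Boundary conditions: a_S0 = 1, a_S3 = 0.
For each transient state i, a_i = sum_j P(i->j) * a_j:
  a_S1 = 1/9*a_S0 + 1/9*a_S1 + 7/9*a_S2 + 0*a_S3
  a_S2 = 0*a_S0 + 4/9*a_S1 + 2/9*a_S2 + 1/3*a_S3

Substituting a_S0 = 1 and a_S3 = 0, rearrange to (I - Q) a = r where r[i] = P(i -> S0):
  [8/9, -7/9] . (a_S1, a_S2) = 1/9
  [-4/9, 7/9] . (a_S1, a_S2) = 0

Solving yields:
  a_S1 = 1/4
  a_S2 = 1/7

Starting state is S2, so the absorption probability is a_S2 = 1/7.

Answer: 1/7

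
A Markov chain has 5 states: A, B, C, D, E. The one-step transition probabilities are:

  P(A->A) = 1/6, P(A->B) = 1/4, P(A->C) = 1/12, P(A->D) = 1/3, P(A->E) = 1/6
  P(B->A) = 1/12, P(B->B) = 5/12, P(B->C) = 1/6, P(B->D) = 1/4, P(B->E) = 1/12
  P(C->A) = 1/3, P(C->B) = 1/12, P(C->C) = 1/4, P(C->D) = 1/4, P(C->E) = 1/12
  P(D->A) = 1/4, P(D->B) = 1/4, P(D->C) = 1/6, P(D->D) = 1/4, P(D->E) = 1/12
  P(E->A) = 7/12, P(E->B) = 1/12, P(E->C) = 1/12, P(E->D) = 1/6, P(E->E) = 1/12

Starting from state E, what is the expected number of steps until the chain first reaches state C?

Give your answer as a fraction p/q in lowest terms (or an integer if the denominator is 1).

Answer: 10140/1273

Derivation:
Let h_i = expected steps to first reach C from state i.
Boundary: h_C = 0.
First-step equations for the other states:
  h_A = 1 + 1/6*h_A + 1/4*h_B + 1/12*h_C + 1/3*h_D + 1/6*h_E
  h_B = 1 + 1/12*h_A + 5/12*h_B + 1/6*h_C + 1/4*h_D + 1/12*h_E
  h_D = 1 + 1/4*h_A + 1/4*h_B + 1/6*h_C + 1/4*h_D + 1/12*h_E
  h_E = 1 + 7/12*h_A + 1/12*h_B + 1/12*h_C + 1/6*h_D + 1/12*h_E

Substituting h_C = 0 and rearranging gives the linear system (I - Q) h = 1:
  [5/6, -1/4, -1/3, -1/6] . (h_A, h_B, h_D, h_E) = 1
  [-1/12, 7/12, -1/4, -1/12] . (h_A, h_B, h_D, h_E) = 1
  [-1/4, -1/4, 3/4, -1/12] . (h_A, h_B, h_D, h_E) = 1
  [-7/12, -1/12, -1/6, 11/12] . (h_A, h_B, h_D, h_E) = 1

Solving yields:
  h_A = 9876/1273
  h_B = 8940/1273
  h_D = 9096/1273
  h_E = 10140/1273

Starting state is E, so the expected hitting time is h_E = 10140/1273.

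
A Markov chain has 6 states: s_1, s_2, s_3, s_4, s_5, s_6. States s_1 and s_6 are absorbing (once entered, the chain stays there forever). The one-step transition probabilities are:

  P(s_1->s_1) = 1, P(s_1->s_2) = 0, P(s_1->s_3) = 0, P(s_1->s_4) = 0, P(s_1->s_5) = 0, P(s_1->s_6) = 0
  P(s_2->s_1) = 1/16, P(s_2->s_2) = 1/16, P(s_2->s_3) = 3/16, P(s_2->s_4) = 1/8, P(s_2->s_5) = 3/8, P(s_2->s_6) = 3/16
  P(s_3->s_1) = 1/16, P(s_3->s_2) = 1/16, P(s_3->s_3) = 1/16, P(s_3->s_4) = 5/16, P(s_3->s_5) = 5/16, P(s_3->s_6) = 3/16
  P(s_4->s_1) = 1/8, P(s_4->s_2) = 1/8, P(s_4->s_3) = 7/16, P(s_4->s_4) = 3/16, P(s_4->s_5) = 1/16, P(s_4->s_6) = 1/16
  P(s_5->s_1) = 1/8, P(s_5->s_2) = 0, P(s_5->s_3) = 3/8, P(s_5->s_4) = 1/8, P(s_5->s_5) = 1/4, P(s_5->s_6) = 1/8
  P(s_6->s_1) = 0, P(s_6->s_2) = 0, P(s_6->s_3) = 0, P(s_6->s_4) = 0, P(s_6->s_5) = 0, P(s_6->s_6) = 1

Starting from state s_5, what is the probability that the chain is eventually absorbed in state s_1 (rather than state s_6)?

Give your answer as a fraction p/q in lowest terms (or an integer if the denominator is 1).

Answer: 3953/9033

Derivation:
Let a_i = P(absorbed in s_1 | start in state i).
Boundary conditions: a_s_1 = 1, a_s_6 = 0.
For each transient state i, a_i = sum_j P(i->j) * a_j:
  a_s_2 = 1/16*a_s_1 + 1/16*a_s_2 + 3/16*a_s_3 + 1/8*a_s_4 + 3/8*a_s_5 + 3/16*a_s_6
  a_s_3 = 1/16*a_s_1 + 1/16*a_s_2 + 1/16*a_s_3 + 5/16*a_s_4 + 5/16*a_s_5 + 3/16*a_s_6
  a_s_4 = 1/8*a_s_1 + 1/8*a_s_2 + 7/16*a_s_3 + 3/16*a_s_4 + 1/16*a_s_5 + 1/16*a_s_6
  a_s_5 = 1/8*a_s_1 + 0*a_s_2 + 3/8*a_s_3 + 1/8*a_s_4 + 1/4*a_s_5 + 1/8*a_s_6

Substituting a_s_1 = 1 and a_s_6 = 0, rearrange to (I - Q) a = r where r[i] = P(i -> s_1):
  [15/16, -3/16, -1/8, -3/8] . (a_s_2, a_s_3, a_s_4, a_s_5) = 1/16
  [-1/16, 15/16, -5/16, -5/16] . (a_s_2, a_s_3, a_s_4, a_s_5) = 1/16
  [-1/8, -7/16, 13/16, -1/16] . (a_s_2, a_s_3, a_s_4, a_s_5) = 1/8
  [0, -3/8, -1/8, 3/4] . (a_s_2, a_s_3, a_s_4, a_s_5) = 1/8

Solving yields:
  a_s_2 = 3437/9033
  a_s_3 = 1174/3011
  a_s_4 = 1373/3011
  a_s_5 = 3953/9033

Starting state is s_5, so the absorption probability is a_s_5 = 3953/9033.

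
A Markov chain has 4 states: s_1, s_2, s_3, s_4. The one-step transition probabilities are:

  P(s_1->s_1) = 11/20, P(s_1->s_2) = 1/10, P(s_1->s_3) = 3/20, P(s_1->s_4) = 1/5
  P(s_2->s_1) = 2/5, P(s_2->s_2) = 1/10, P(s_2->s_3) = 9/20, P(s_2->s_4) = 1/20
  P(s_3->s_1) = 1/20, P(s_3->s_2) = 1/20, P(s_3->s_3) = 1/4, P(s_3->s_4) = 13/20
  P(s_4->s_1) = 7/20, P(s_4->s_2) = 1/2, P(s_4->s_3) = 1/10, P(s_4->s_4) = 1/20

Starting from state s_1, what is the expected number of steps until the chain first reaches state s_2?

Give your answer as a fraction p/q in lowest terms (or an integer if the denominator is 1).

Let h_i = expected steps to first reach s_2 from state i.
Boundary: h_s_2 = 0.
First-step equations for the other states:
  h_s_1 = 1 + 11/20*h_s_1 + 1/10*h_s_2 + 3/20*h_s_3 + 1/5*h_s_4
  h_s_3 = 1 + 1/20*h_s_1 + 1/20*h_s_2 + 1/4*h_s_3 + 13/20*h_s_4
  h_s_4 = 1 + 7/20*h_s_1 + 1/2*h_s_2 + 1/10*h_s_3 + 1/20*h_s_4

Substituting h_s_2 = 0 and rearranging gives the linear system (I - Q) h = 1:
  [9/20, -3/20, -1/5] . (h_s_1, h_s_3, h_s_4) = 1
  [-1/20, 3/4, -13/20] . (h_s_1, h_s_3, h_s_4) = 1
  [-7/20, -1/10, 19/20] . (h_s_1, h_s_3, h_s_4) = 1

Solving yields:
  h_s_1 = 8460/1573
  h_s_3 = 680/143
  h_s_4 = 5560/1573

Starting state is s_1, so the expected hitting time is h_s_1 = 8460/1573.

Answer: 8460/1573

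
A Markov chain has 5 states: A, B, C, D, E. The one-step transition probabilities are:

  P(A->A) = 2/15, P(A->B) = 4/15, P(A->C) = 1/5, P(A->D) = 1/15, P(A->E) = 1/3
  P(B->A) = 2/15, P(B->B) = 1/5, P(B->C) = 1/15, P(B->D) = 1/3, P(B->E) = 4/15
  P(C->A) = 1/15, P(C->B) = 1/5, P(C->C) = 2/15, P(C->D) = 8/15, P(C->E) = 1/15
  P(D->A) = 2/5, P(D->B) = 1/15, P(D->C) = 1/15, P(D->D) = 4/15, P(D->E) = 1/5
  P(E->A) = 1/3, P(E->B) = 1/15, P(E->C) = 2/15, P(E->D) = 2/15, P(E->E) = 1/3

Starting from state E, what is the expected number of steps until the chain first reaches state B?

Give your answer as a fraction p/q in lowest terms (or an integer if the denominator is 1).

Let h_i = expected steps to first reach B from state i.
Boundary: h_B = 0.
First-step equations for the other states:
  h_A = 1 + 2/15*h_A + 4/15*h_B + 1/5*h_C + 1/15*h_D + 1/3*h_E
  h_C = 1 + 1/15*h_A + 1/5*h_B + 2/15*h_C + 8/15*h_D + 1/15*h_E
  h_D = 1 + 2/5*h_A + 1/15*h_B + 1/15*h_C + 4/15*h_D + 1/5*h_E
  h_E = 1 + 1/3*h_A + 1/15*h_B + 2/15*h_C + 2/15*h_D + 1/3*h_E

Substituting h_B = 0 and rearranging gives the linear system (I - Q) h = 1:
  [13/15, -1/5, -1/15, -1/3] . (h_A, h_C, h_D, h_E) = 1
  [-1/15, 13/15, -8/15, -1/15] . (h_A, h_C, h_D, h_E) = 1
  [-2/5, -1/15, 11/15, -1/5] . (h_A, h_C, h_D, h_E) = 1
  [-1/3, -2/15, -2/15, 2/3] . (h_A, h_C, h_D, h_E) = 1

Solving yields:
  h_A = 3815/629
  h_C = 16755/2516
  h_D = 4575/629
  h_E = 18415/2516

Starting state is E, so the expected hitting time is h_E = 18415/2516.

Answer: 18415/2516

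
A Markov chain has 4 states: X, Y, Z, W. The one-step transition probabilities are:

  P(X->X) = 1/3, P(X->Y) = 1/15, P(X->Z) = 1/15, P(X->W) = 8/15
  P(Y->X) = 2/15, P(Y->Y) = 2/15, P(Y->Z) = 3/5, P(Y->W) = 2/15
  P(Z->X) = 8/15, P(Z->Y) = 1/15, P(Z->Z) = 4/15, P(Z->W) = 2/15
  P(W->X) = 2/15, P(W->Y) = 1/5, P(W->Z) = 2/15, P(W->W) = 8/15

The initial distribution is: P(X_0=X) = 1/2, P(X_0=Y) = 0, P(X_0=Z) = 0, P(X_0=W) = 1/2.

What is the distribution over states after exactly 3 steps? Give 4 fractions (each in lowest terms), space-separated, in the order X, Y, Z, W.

Propagating the distribution step by step (d_{t+1} = d_t * P):
d_0 = (X=1/2, Y=0, Z=0, W=1/2)
  d_1[X] = 1/2*1/3 + 0*2/15 + 0*8/15 + 1/2*2/15 = 7/30
  d_1[Y] = 1/2*1/15 + 0*2/15 + 0*1/15 + 1/2*1/5 = 2/15
  d_1[Z] = 1/2*1/15 + 0*3/5 + 0*4/15 + 1/2*2/15 = 1/10
  d_1[W] = 1/2*8/15 + 0*2/15 + 0*2/15 + 1/2*8/15 = 8/15
d_1 = (X=7/30, Y=2/15, Z=1/10, W=8/15)
  d_2[X] = 7/30*1/3 + 2/15*2/15 + 1/10*8/15 + 8/15*2/15 = 11/50
  d_2[Y] = 7/30*1/15 + 2/15*2/15 + 1/10*1/15 + 8/15*1/5 = 11/75
  d_2[Z] = 7/30*1/15 + 2/15*3/5 + 1/10*4/15 + 8/15*2/15 = 29/150
  d_2[W] = 7/30*8/15 + 2/15*2/15 + 1/10*2/15 + 8/15*8/15 = 11/25
d_2 = (X=11/50, Y=11/75, Z=29/150, W=11/25)
  d_3[X] = 11/50*1/3 + 11/75*2/15 + 29/150*8/15 + 11/25*2/15 = 191/750
  d_3[Y] = 11/50*1/15 + 11/75*2/15 + 29/150*1/15 + 11/25*1/5 = 152/1125
  d_3[Z] = 11/50*1/15 + 11/75*3/5 + 29/150*4/15 + 11/25*2/15 = 479/2250
  d_3[W] = 11/50*8/15 + 11/75*2/15 + 29/150*2/15 + 11/25*8/15 = 149/375
d_3 = (X=191/750, Y=152/1125, Z=479/2250, W=149/375)

Answer: 191/750 152/1125 479/2250 149/375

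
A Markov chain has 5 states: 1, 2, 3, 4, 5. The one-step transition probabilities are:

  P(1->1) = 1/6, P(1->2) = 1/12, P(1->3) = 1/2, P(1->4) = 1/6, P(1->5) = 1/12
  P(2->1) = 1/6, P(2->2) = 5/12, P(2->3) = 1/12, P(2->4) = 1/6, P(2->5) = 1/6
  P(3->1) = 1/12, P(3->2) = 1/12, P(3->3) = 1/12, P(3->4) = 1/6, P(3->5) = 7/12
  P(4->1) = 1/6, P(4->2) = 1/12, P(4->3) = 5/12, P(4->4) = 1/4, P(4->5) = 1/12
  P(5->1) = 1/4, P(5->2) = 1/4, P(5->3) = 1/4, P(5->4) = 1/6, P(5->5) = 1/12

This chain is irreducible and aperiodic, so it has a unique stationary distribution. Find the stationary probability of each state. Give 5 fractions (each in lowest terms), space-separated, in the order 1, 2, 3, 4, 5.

Answer: 1630/9911 1792/9911 4949/19822 2/11 4425/19822

Derivation:
The stationary distribution satisfies pi = pi * P, i.e.:
  pi_1 = 1/6*pi_1 + 1/6*pi_2 + 1/12*pi_3 + 1/6*pi_4 + 1/4*pi_5
  pi_2 = 1/12*pi_1 + 5/12*pi_2 + 1/12*pi_3 + 1/12*pi_4 + 1/4*pi_5
  pi_3 = 1/2*pi_1 + 1/12*pi_2 + 1/12*pi_3 + 5/12*pi_4 + 1/4*pi_5
  pi_4 = 1/6*pi_1 + 1/6*pi_2 + 1/6*pi_3 + 1/4*pi_4 + 1/6*pi_5
  pi_5 = 1/12*pi_1 + 1/6*pi_2 + 7/12*pi_3 + 1/12*pi_4 + 1/12*pi_5
with normalization: pi_1 + pi_2 + pi_3 + pi_4 + pi_5 = 1.

Using the first 4 balance equations plus normalization, the linear system A*pi = b is:
  [-5/6, 1/6, 1/12, 1/6, 1/4] . pi = 0
  [1/12, -7/12, 1/12, 1/12, 1/4] . pi = 0
  [1/2, 1/12, -11/12, 5/12, 1/4] . pi = 0
  [1/6, 1/6, 1/6, -3/4, 1/6] . pi = 0
  [1, 1, 1, 1, 1] . pi = 1

Solving yields:
  pi_1 = 1630/9911
  pi_2 = 1792/9911
  pi_3 = 4949/19822
  pi_4 = 2/11
  pi_5 = 4425/19822

Verification (pi * P):
  1630/9911*1/6 + 1792/9911*1/6 + 4949/19822*1/12 + 2/11*1/6 + 4425/19822*1/4 = 1630/9911 = pi_1  (ok)
  1630/9911*1/12 + 1792/9911*5/12 + 4949/19822*1/12 + 2/11*1/12 + 4425/19822*1/4 = 1792/9911 = pi_2  (ok)
  1630/9911*1/2 + 1792/9911*1/12 + 4949/19822*1/12 + 2/11*5/12 + 4425/19822*1/4 = 4949/19822 = pi_3  (ok)
  1630/9911*1/6 + 1792/9911*1/6 + 4949/19822*1/6 + 2/11*1/4 + 4425/19822*1/6 = 2/11 = pi_4  (ok)
  1630/9911*1/12 + 1792/9911*1/6 + 4949/19822*7/12 + 2/11*1/12 + 4425/19822*1/12 = 4425/19822 = pi_5  (ok)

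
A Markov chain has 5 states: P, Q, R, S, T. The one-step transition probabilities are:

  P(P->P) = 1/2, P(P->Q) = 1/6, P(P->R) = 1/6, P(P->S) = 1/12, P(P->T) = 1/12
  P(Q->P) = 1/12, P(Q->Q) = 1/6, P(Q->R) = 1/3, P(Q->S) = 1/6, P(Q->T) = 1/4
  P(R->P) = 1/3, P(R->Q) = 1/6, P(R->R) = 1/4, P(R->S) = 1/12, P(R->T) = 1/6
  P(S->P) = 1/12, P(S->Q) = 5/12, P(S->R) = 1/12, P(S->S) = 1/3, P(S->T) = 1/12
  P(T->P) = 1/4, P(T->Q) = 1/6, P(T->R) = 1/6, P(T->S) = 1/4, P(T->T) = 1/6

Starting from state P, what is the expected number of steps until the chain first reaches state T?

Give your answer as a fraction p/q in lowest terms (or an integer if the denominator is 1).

Let h_i = expected steps to first reach T from state i.
Boundary: h_T = 0.
First-step equations for the other states:
  h_P = 1 + 1/2*h_P + 1/6*h_Q + 1/6*h_R + 1/12*h_S + 1/12*h_T
  h_Q = 1 + 1/12*h_P + 1/6*h_Q + 1/3*h_R + 1/6*h_S + 1/4*h_T
  h_R = 1 + 1/3*h_P + 1/6*h_Q + 1/4*h_R + 1/12*h_S + 1/6*h_T
  h_S = 1 + 1/12*h_P + 5/12*h_Q + 1/12*h_R + 1/3*h_S + 1/12*h_T

Substituting h_T = 0 and rearranging gives the linear system (I - Q) h = 1:
  [1/2, -1/6, -1/6, -1/12] . (h_P, h_Q, h_R, h_S) = 1
  [-1/12, 5/6, -1/3, -1/6] . (h_P, h_Q, h_R, h_S) = 1
  [-1/3, -1/6, 3/4, -1/12] . (h_P, h_Q, h_R, h_S) = 1
  [-1/12, -5/12, -1/12, 2/3] . (h_P, h_Q, h_R, h_S) = 1

Solving yields:
  h_P = 396/53
  h_Q = 2256/371
  h_R = 360/53
  h_S = 2628/371

Starting state is P, so the expected hitting time is h_P = 396/53.

Answer: 396/53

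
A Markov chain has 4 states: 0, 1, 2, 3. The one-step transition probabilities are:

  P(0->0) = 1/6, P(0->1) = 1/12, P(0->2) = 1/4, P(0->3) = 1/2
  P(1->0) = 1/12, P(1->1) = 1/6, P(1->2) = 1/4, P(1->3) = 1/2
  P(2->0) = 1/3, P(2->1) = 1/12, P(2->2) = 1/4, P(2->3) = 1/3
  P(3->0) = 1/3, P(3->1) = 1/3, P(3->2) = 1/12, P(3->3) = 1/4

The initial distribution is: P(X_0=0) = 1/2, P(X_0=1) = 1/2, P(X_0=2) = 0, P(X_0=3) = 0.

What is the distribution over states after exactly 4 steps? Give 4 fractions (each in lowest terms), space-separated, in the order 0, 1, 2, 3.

Answer: 1145/4608 301/1536 5/27 10/27

Derivation:
Propagating the distribution step by step (d_{t+1} = d_t * P):
d_0 = (0=1/2, 1=1/2, 2=0, 3=0)
  d_1[0] = 1/2*1/6 + 1/2*1/12 + 0*1/3 + 0*1/3 = 1/8
  d_1[1] = 1/2*1/12 + 1/2*1/6 + 0*1/12 + 0*1/3 = 1/8
  d_1[2] = 1/2*1/4 + 1/2*1/4 + 0*1/4 + 0*1/12 = 1/4
  d_1[3] = 1/2*1/2 + 1/2*1/2 + 0*1/3 + 0*1/4 = 1/2
d_1 = (0=1/8, 1=1/8, 2=1/4, 3=1/2)
  d_2[0] = 1/8*1/6 + 1/8*1/12 + 1/4*1/3 + 1/2*1/3 = 9/32
  d_2[1] = 1/8*1/12 + 1/8*1/6 + 1/4*1/12 + 1/2*1/3 = 7/32
  d_2[2] = 1/8*1/4 + 1/8*1/4 + 1/4*1/4 + 1/2*1/12 = 1/6
  d_2[3] = 1/8*1/2 + 1/8*1/2 + 1/4*1/3 + 1/2*1/4 = 1/3
d_2 = (0=9/32, 1=7/32, 2=1/6, 3=1/3)
  d_3[0] = 9/32*1/6 + 7/32*1/12 + 1/6*1/3 + 1/3*1/3 = 89/384
  d_3[1] = 9/32*1/12 + 7/32*1/6 + 1/6*1/12 + 1/3*1/3 = 71/384
  d_3[2] = 9/32*1/4 + 7/32*1/4 + 1/6*1/4 + 1/3*1/12 = 7/36
  d_3[3] = 9/32*1/2 + 7/32*1/2 + 1/6*1/3 + 1/3*1/4 = 7/18
d_3 = (0=89/384, 1=71/384, 2=7/36, 3=7/18)
  d_4[0] = 89/384*1/6 + 71/384*1/12 + 7/36*1/3 + 7/18*1/3 = 1145/4608
  d_4[1] = 89/384*1/12 + 71/384*1/6 + 7/36*1/12 + 7/18*1/3 = 301/1536
  d_4[2] = 89/384*1/4 + 71/384*1/4 + 7/36*1/4 + 7/18*1/12 = 5/27
  d_4[3] = 89/384*1/2 + 71/384*1/2 + 7/36*1/3 + 7/18*1/4 = 10/27
d_4 = (0=1145/4608, 1=301/1536, 2=5/27, 3=10/27)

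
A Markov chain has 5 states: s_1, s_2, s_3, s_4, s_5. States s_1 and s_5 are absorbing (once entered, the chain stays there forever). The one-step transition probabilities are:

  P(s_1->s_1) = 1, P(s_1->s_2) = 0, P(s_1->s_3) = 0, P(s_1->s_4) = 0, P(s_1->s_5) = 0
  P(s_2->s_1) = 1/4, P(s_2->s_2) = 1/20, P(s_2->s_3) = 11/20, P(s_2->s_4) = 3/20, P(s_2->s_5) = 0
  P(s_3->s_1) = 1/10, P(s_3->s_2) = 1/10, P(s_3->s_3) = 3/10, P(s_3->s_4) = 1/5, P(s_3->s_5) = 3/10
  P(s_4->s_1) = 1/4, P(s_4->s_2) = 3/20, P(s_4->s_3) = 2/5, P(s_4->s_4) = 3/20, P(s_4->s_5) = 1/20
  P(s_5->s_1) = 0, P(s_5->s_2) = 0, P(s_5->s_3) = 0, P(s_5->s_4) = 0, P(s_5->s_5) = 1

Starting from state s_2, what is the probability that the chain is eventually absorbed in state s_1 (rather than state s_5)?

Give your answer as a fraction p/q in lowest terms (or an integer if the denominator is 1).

Let a_i = P(absorbed in s_1 | start in state i).
Boundary conditions: a_s_1 = 1, a_s_5 = 0.
For each transient state i, a_i = sum_j P(i->j) * a_j:
  a_s_2 = 1/4*a_s_1 + 1/20*a_s_2 + 11/20*a_s_3 + 3/20*a_s_4 + 0*a_s_5
  a_s_3 = 1/10*a_s_1 + 1/10*a_s_2 + 3/10*a_s_3 + 1/5*a_s_4 + 3/10*a_s_5
  a_s_4 = 1/4*a_s_1 + 3/20*a_s_2 + 2/5*a_s_3 + 3/20*a_s_4 + 1/20*a_s_5

Substituting a_s_1 = 1 and a_s_5 = 0, rearrange to (I - Q) a = r where r[i] = P(i -> s_1):
  [19/20, -11/20, -3/20] . (a_s_2, a_s_3, a_s_4) = 1/4
  [-1/10, 7/10, -1/5] . (a_s_2, a_s_3, a_s_4) = 1/10
  [-3/20, -2/5, 17/20] . (a_s_2, a_s_3, a_s_4) = 1/4

Solving yields:
  a_s_2 = 941/1617
  a_s_3 = 634/1617
  a_s_4 = 940/1617

Starting state is s_2, so the absorption probability is a_s_2 = 941/1617.

Answer: 941/1617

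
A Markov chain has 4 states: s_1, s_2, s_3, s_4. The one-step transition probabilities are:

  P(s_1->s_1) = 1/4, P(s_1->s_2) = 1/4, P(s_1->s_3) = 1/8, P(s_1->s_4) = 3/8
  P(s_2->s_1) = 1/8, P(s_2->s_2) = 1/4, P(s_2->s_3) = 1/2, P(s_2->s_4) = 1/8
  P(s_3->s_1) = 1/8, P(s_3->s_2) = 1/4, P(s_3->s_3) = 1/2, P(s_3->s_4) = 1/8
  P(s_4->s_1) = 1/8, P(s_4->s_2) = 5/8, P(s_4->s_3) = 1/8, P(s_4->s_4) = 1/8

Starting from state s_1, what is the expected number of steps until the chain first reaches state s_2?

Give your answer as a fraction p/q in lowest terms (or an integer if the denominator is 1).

Answer: 400/139

Derivation:
Let h_i = expected steps to first reach s_2 from state i.
Boundary: h_s_2 = 0.
First-step equations for the other states:
  h_s_1 = 1 + 1/4*h_s_1 + 1/4*h_s_2 + 1/8*h_s_3 + 3/8*h_s_4
  h_s_3 = 1 + 1/8*h_s_1 + 1/4*h_s_2 + 1/2*h_s_3 + 1/8*h_s_4
  h_s_4 = 1 + 1/8*h_s_1 + 5/8*h_s_2 + 1/8*h_s_3 + 1/8*h_s_4

Substituting h_s_2 = 0 and rearranging gives the linear system (I - Q) h = 1:
  [3/4, -1/8, -3/8] . (h_s_1, h_s_3, h_s_4) = 1
  [-1/8, 1/2, -1/8] . (h_s_1, h_s_3, h_s_4) = 1
  [-1/8, -1/8, 7/8] . (h_s_1, h_s_3, h_s_4) = 1

Solving yields:
  h_s_1 = 400/139
  h_s_3 = 448/139
  h_s_4 = 280/139

Starting state is s_1, so the expected hitting time is h_s_1 = 400/139.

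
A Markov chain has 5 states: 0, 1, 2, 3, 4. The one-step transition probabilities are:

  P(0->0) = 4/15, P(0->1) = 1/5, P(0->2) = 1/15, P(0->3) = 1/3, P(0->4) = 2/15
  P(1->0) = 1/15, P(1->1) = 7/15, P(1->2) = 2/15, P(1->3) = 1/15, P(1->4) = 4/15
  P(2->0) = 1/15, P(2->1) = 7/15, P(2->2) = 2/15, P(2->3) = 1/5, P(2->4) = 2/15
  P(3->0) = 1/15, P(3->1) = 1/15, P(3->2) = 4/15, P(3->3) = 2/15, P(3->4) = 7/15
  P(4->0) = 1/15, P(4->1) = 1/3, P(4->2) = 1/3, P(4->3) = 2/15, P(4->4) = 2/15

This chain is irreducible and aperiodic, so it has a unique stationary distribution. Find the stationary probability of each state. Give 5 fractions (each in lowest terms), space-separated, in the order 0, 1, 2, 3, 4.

Answer: 1/12 3794/10581 8117/42324 2939/21162 4813/21162

Derivation:
The stationary distribution satisfies pi = pi * P, i.e.:
  pi_0 = 4/15*pi_0 + 1/15*pi_1 + 1/15*pi_2 + 1/15*pi_3 + 1/15*pi_4
  pi_1 = 1/5*pi_0 + 7/15*pi_1 + 7/15*pi_2 + 1/15*pi_3 + 1/3*pi_4
  pi_2 = 1/15*pi_0 + 2/15*pi_1 + 2/15*pi_2 + 4/15*pi_3 + 1/3*pi_4
  pi_3 = 1/3*pi_0 + 1/15*pi_1 + 1/5*pi_2 + 2/15*pi_3 + 2/15*pi_4
  pi_4 = 2/15*pi_0 + 4/15*pi_1 + 2/15*pi_2 + 7/15*pi_3 + 2/15*pi_4
with normalization: pi_0 + pi_1 + pi_2 + pi_3 + pi_4 = 1.

Using the first 4 balance equations plus normalization, the linear system A*pi = b is:
  [-11/15, 1/15, 1/15, 1/15, 1/15] . pi = 0
  [1/5, -8/15, 7/15, 1/15, 1/3] . pi = 0
  [1/15, 2/15, -13/15, 4/15, 1/3] . pi = 0
  [1/3, 1/15, 1/5, -13/15, 2/15] . pi = 0
  [1, 1, 1, 1, 1] . pi = 1

Solving yields:
  pi_0 = 1/12
  pi_1 = 3794/10581
  pi_2 = 8117/42324
  pi_3 = 2939/21162
  pi_4 = 4813/21162

Verification (pi * P):
  1/12*4/15 + 3794/10581*1/15 + 8117/42324*1/15 + 2939/21162*1/15 + 4813/21162*1/15 = 1/12 = pi_0  (ok)
  1/12*1/5 + 3794/10581*7/15 + 8117/42324*7/15 + 2939/21162*1/15 + 4813/21162*1/3 = 3794/10581 = pi_1  (ok)
  1/12*1/15 + 3794/10581*2/15 + 8117/42324*2/15 + 2939/21162*4/15 + 4813/21162*1/3 = 8117/42324 = pi_2  (ok)
  1/12*1/3 + 3794/10581*1/15 + 8117/42324*1/5 + 2939/21162*2/15 + 4813/21162*2/15 = 2939/21162 = pi_3  (ok)
  1/12*2/15 + 3794/10581*4/15 + 8117/42324*2/15 + 2939/21162*7/15 + 4813/21162*2/15 = 4813/21162 = pi_4  (ok)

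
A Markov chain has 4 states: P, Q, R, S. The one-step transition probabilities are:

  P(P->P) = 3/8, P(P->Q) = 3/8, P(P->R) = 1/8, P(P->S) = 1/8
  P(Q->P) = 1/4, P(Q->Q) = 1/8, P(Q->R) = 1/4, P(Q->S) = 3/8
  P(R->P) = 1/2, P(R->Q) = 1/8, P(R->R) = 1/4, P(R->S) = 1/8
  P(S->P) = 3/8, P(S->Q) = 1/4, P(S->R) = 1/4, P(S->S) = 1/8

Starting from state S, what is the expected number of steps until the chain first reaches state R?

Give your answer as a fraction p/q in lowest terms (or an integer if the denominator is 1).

Answer: 584/121

Derivation:
Let h_i = expected steps to first reach R from state i.
Boundary: h_R = 0.
First-step equations for the other states:
  h_P = 1 + 3/8*h_P + 3/8*h_Q + 1/8*h_R + 1/8*h_S
  h_Q = 1 + 1/4*h_P + 1/8*h_Q + 1/4*h_R + 3/8*h_S
  h_S = 1 + 3/8*h_P + 1/4*h_Q + 1/4*h_R + 1/8*h_S

Substituting h_R = 0 and rearranging gives the linear system (I - Q) h = 1:
  [5/8, -3/8, -1/8] . (h_P, h_Q, h_S) = 1
  [-1/4, 7/8, -3/8] . (h_P, h_Q, h_S) = 1
  [-3/8, -1/4, 7/8] . (h_P, h_Q, h_S) = 1

Solving yields:
  h_P = 656/121
  h_Q = 576/121
  h_S = 584/121

Starting state is S, so the expected hitting time is h_S = 584/121.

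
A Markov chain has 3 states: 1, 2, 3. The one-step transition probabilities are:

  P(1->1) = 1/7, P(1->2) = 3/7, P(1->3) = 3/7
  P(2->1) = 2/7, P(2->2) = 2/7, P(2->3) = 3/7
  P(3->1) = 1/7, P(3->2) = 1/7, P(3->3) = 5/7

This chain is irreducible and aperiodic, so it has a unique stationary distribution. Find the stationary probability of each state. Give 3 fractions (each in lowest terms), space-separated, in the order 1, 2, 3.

Answer: 7/40 9/40 3/5

Derivation:
The stationary distribution satisfies pi = pi * P, i.e.:
  pi_1 = 1/7*pi_1 + 2/7*pi_2 + 1/7*pi_3
  pi_2 = 3/7*pi_1 + 2/7*pi_2 + 1/7*pi_3
  pi_3 = 3/7*pi_1 + 3/7*pi_2 + 5/7*pi_3
with normalization: pi_1 + pi_2 + pi_3 = 1.

Using the first 2 balance equations plus normalization, the linear system A*pi = b is:
  [-6/7, 2/7, 1/7] . pi = 0
  [3/7, -5/7, 1/7] . pi = 0
  [1, 1, 1] . pi = 1

Solving yields:
  pi_1 = 7/40
  pi_2 = 9/40
  pi_3 = 3/5

Verification (pi * P):
  7/40*1/7 + 9/40*2/7 + 3/5*1/7 = 7/40 = pi_1  (ok)
  7/40*3/7 + 9/40*2/7 + 3/5*1/7 = 9/40 = pi_2  (ok)
  7/40*3/7 + 9/40*3/7 + 3/5*5/7 = 3/5 = pi_3  (ok)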